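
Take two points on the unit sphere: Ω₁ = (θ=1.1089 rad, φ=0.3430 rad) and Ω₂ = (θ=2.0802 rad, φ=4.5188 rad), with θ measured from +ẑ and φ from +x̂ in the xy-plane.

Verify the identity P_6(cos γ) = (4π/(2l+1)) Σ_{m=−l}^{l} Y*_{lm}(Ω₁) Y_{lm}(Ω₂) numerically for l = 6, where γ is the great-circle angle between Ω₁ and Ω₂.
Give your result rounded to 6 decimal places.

0.129491

Summing Y*_{l m}(θ₁,φ₁)·Y_{l m}(θ₂,φ₂) over m ∈ [−6, 6]; prefactor 4π/(2·6+1) = 0.966644:
  m=-6: -0.116402+0.219709i × -0.085118-0.196236i = +0.053023+0.004141i  (running Σ = +0.053023+0.004141i)
  m=-5: -0.061616+0.424321i × +0.340932-0.234674i = +0.078570+0.159125i  (running Σ = +0.131593+0.163266i)
  m=-4: +0.053607+0.266095i × +0.239426+0.234196i = -0.049484+0.076265i  (running Σ = +0.082110+0.239530i)
  m=-3: -0.087569-0.145493i × +0.044545-0.067877i = -0.013776-0.000537i  (running Σ = +0.068333+0.238993i)
  m=-2: -0.257149-0.210511i × +0.325103+0.132564i = -0.055694-0.102526i  (running Σ = +0.012639+0.136467i)
  m=-1: +0.053179+0.018991i × -0.009044+0.046131i = -0.001357+0.002281i  (running Σ = +0.011282+0.138748i)
  m=0: +0.332991-0.000000i × +0.334526+0.000000i = +0.111394+0.000000i  (running Σ = +0.122677+0.138748i)
  m=1: -0.053179+0.018991i × +0.009044+0.046131i = -0.001357-0.002281i  (running Σ = +0.121320+0.136467i)
  m=2: -0.257149+0.210511i × +0.325103-0.132564i = -0.055694+0.102526i  (running Σ = +0.065626+0.238993i)
  m=3: +0.087569-0.145493i × -0.044545-0.067877i = -0.013776+0.000537i  (running Σ = +0.051850+0.239530i)
  m=4: +0.053607-0.266095i × +0.239426-0.234196i = -0.049484-0.076265i  (running Σ = +0.002366+0.163266i)
  m=5: +0.061616+0.424321i × -0.340932-0.234674i = +0.078570-0.159125i  (running Σ = +0.080936+0.004141i)
  m=6: -0.116402-0.219709i × -0.085118+0.196236i = +0.053023-0.004141i  (running Σ = +0.133959+0.000000i)
Σ over m = +0.133959+0.000000i; ×(4π/13) → +0.129491+0.000000i. Real part: 0.129491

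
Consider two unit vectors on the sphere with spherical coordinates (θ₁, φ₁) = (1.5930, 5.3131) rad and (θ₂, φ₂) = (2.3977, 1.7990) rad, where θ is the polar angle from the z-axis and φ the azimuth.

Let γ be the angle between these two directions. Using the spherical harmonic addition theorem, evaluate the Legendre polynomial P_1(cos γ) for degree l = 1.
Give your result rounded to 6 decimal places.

-0.614224

Summing Y*_{l m}(θ₁,φ₁)·Y_{l m}(θ₂,φ₂) over m ∈ [−1, 1]; prefactor 4π/(2·1+1) = 4.188790:
  m=-1: (0.195235, -0.284940) × (-0.052927, -0.227889) = (-0.075268, -0.029411)  (running Σ = (-0.075268, -0.029411))
  m=0: (-0.010848, -0.000000) × (-0.359532, 0.000000) = (0.003900, 0.000000)  (running Σ = (-0.071368, -0.029411))
  m=1: (-0.195235, -0.284940) × (0.052927, -0.227889) = (-0.075268, 0.029411)  (running Σ = (-0.146635, 0.000000))
Total Σ_m = (-0.146635, 0.000000). Multiply by 4.188790: (-0.614224, 0.000000). P_1(cos γ) = -0.614224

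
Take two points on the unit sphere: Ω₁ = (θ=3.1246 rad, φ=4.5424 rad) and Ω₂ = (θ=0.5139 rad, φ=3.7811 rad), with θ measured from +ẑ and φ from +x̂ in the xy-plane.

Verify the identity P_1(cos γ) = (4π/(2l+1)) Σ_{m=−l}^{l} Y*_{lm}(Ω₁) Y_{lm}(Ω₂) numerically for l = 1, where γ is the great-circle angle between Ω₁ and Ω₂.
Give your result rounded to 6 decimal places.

Expand P_1 via completeness: Σ_{m} conj(Y_{1,m}) at Ω₁ times Y_{1,m} at Ω₂ —
  m=-1: -0.000993-0.005786i × -0.136276+0.101359i = +0.000722+0.000688i  (running Σ = +0.000722+0.000688i)
  m=0: -0.488532-0.000000i × +0.425492+0.000000i = -0.207866-0.000000i  (running Σ = -0.207144+0.000688i)
  m=1: +0.000993-0.005786i × +0.136276+0.101359i = +0.000722-0.000688i  (running Σ = -0.206423+0.000000i)
Total Σ_m = -0.206423+0.000000i. Multiply by 4.188790: -0.864661+0.000000i. P_1(cos γ) = -0.864661

-0.864661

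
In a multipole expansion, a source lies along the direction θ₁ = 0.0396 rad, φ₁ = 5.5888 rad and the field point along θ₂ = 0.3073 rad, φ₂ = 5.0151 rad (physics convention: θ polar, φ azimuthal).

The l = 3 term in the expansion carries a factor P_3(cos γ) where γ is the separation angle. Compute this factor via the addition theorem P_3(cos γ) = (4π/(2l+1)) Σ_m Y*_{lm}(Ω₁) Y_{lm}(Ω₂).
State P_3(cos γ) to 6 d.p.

Addition theorem: P_3(cos γ) = (4π/7) Σ_m Y*_{lm}(Ω₁) Y_{lm}(Ω₂), m = −3…3:
  m=-3: -0.000013-0.000023i × -0.009104-0.007104i = -0.000000+0.000000i  (running Σ = -0.000000+0.000000i)
  m=-2: +0.000290-0.001574i × -0.073287+0.050724i = +0.000059+0.000130i  (running Σ = +0.000059+0.000130i)
  m=-1: +0.039251-0.032686i × +0.103237+0.330561i = +0.014857+0.009600i  (running Σ = +0.014915+0.009731i)
  m=0: +0.742845-0.000000i × +0.548662+0.000000i = +0.407571+0.000000i  (running Σ = +0.422487+0.009731i)
  m=1: -0.039251-0.032686i × -0.103237+0.330561i = +0.014857-0.009600i  (running Σ = +0.437343+0.000130i)
  m=2: +0.000290+0.001574i × -0.073287-0.050724i = +0.000059-0.000130i  (running Σ = +0.437402+0.000000i)
  m=3: +0.000013-0.000023i × +0.009104-0.007104i = -0.000000-0.000000i  (running Σ = +0.437402+0.000000i)
Accumulated sum +0.437402+0.000000i; after 4π/(2l+1) scaling, +0.785222+0.000000i ⇒ P_3 = 0.785222

0.785222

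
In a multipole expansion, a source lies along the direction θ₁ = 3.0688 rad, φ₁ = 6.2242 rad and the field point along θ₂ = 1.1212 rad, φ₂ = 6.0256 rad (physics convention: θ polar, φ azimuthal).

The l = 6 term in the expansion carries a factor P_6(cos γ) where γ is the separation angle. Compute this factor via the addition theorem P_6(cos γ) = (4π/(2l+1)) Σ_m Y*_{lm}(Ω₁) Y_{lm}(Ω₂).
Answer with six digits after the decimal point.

Term-by-term m-sum for l=6 (normalisation 4π/13 = 0.966644):
  [-6]  conj(Y_{6,-6})(Ω₁) = +0.000000-0.000000i ; Y_{6,-6}(Ω₂) = +0.006518+0.257716i ; Δ = +0.000000+0.000000i
  [-5]  conj(Y_{6,-5})(Ω₁) = -0.000003+0.000001i ; Y_{6,-5}(Ω₂) = +0.120281+0.413816i ; Δ = -0.000001-0.000001i
  [-4]  conj(Y_{6,-4})(Ω₁) = +0.000096-0.000023i ; Y_{6,-4}(Ω₂) = +0.130157+0.216910i ; Δ = +0.000018+0.000018i
  [-3]  conj(Y_{6,-3})(Ω₁) = -0.001954+0.000349i ; Y_{6,-3}(Ω₂) = -0.136570-0.133160i ; Δ = +0.000313+0.000212i
  [-2]  conj(Y_{6,-2})(Ω₁) = +0.026939-0.003193i ; Y_{6,-2}(Ω₂) = -0.281049-0.159121i ; Δ = -0.008079-0.003389i
  [-1]  conj(Y_{6,-1})(Ω₁) = -0.232995+0.013759i ; Y_{6,-1}(Ω₂) = +0.079668+0.020988i ; Δ = -0.018851-0.003794i
  [+0]  conj(Y_{6,0})(Ω₁) = +0.961288-0.000000i ; Y_{6,0}(Ω₂) = +0.327453+0.000000i ; Δ = +0.314777+0.000000i
  [+1]  conj(Y_{6,1})(Ω₁) = +0.232995+0.013759i ; Y_{6,1}(Ω₂) = -0.079668+0.020988i ; Δ = -0.018851+0.003794i
  [+2]  conj(Y_{6,2})(Ω₁) = +0.026939+0.003193i ; Y_{6,2}(Ω₂) = -0.281049+0.159121i ; Δ = -0.008079+0.003389i
  [+3]  conj(Y_{6,3})(Ω₁) = +0.001954+0.000349i ; Y_{6,3}(Ω₂) = +0.136570-0.133160i ; Δ = +0.000313-0.000212i
  [+4]  conj(Y_{6,4})(Ω₁) = +0.000096+0.000023i ; Y_{6,4}(Ω₂) = +0.130157-0.216910i ; Δ = +0.000018-0.000018i
  [+5]  conj(Y_{6,5})(Ω₁) = +0.000003+0.000001i ; Y_{6,5}(Ω₂) = -0.120281+0.413816i ; Δ = -0.000001+0.000001i
  [+6]  conj(Y_{6,6})(Ω₁) = +0.000000+0.000000i ; Y_{6,6}(Ω₂) = +0.006518-0.257716i ; Δ = +0.000000-0.000000i
Σ over m = +0.261576+0.000000i; ×(4π/13) → +0.252851+0.000000i. Real part: 0.252851

0.252851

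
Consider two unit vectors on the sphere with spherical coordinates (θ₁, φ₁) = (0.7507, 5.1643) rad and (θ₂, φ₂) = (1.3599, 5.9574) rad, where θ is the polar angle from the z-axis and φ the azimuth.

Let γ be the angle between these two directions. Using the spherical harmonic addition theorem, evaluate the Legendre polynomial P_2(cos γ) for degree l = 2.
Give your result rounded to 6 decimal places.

Addition theorem: P_2(cos γ) = (4π/5) Σ_m Y*_{lm}(Ω₁) Y_{lm}(Ω₂), m = −2…2:
  term(m=-2) = (-0.001023, -0.066380)   from Y*(Ω₁)=(-0.111192, -0.141225), Y(Ω₂)=(0.293680, 0.223985)
  term(m=-1) = (0.042757, -0.043420)   from Y*(Ω₁)=(0.168274, -0.346661), Y(Ω₂)=(0.149821, 0.050613)
  term(m=+0) = (-0.052183, 0.000000)   from Y*(Ω₁)=(0.190500, -0.000000), Y(Ω₂)=(-0.273929, 0.000000)
  term(m=+1) = (0.042757, 0.043420)   from Y*(Ω₁)=(-0.168274, -0.346661), Y(Ω₂)=(-0.149821, 0.050613)
  term(m=+2) = (-0.001023, 0.066380)   from Y*(Ω₁)=(-0.111192, 0.141225), Y(Ω₂)=(0.293680, -0.223985)
Total Σ_m = (0.031285, -0.000000). Multiply by 2.513274: (0.078627, -0.000000). P_2(cos γ) = 0.078627

0.078627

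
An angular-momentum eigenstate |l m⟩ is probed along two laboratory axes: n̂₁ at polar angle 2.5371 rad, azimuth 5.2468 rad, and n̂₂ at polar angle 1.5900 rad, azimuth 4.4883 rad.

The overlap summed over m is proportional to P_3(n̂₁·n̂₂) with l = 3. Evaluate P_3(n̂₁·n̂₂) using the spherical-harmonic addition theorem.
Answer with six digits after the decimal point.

Expand P_3 via completeness: Σ_{m} conj(Y_{3,m}) at Ω₁ times Y_{3,m} at Ω₂ —
  [-3]  conj(Y_{3,-3})(Ω₁) = -0.076555-0.002484i ; Y_{3,-3}(Ω₂) = +0.259687-0.326260i ; Δ = -0.020691+0.024332i
  [-2]  conj(Y_{3,-2})(Ω₁) = +0.130691+0.238109i ; Y_{3,-2}(Ω₂) = +0.017680+0.008501i ; Δ = +0.000287+0.005321i
  [-1]  conj(Y_{3,-1})(Ω₁) = +0.223117-0.376978i ; Y_{3,-1}(Ω₂) = +0.071671-0.314461i ; Δ = -0.102554-0.097180i
  [+0]  conj(Y_{3,0})(Ω₁) = -0.118189-0.000000i ; Y_{3,0}(Ω₂) = +0.021485+0.000000i ; Δ = -0.002539-0.000000i
  [+1]  conj(Y_{3,1})(Ω₁) = -0.223117-0.376978i ; Y_{3,1}(Ω₂) = -0.071671-0.314461i ; Δ = -0.102554+0.097180i
  [+2]  conj(Y_{3,2})(Ω₁) = +0.130691-0.238109i ; Y_{3,2}(Ω₂) = +0.017680-0.008501i ; Δ = +0.000287-0.005321i
  [+3]  conj(Y_{3,3})(Ω₁) = +0.076555-0.002484i ; Y_{3,3}(Ω₂) = -0.259687-0.326260i ; Δ = -0.020691-0.024332i
Total Σ_m = -0.248456+0.000000i. Multiply by 1.795196: -0.446027+0.000000i. P_3(cos γ) = -0.446027

-0.446027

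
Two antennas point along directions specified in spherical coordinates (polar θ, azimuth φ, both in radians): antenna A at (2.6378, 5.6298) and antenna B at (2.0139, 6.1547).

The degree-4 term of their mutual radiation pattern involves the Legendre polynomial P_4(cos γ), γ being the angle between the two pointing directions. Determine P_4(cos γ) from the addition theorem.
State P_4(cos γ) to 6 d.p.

Summing Y*_{l m}(θ₁,φ₁)·Y_{l m}(θ₂,φ₂) over m ∈ [−4, 4]; prefactor 4π/(2·4+1) = 1.396263:
  [-4]  conj(Y_{4,-4})(Ω₁) = -0.020761-0.012110i ; Y_{4,-4}(Ω₂) = +0.256708+0.144923i ; Δ = -0.003574-0.006117i
  [-3]  conj(Y_{4,-3})(Ω₁) = +0.046813+0.114092i ; Y_{4,-3}(Ω₂) = -0.366667-0.148776i ; Δ = -0.000190-0.048798i
  [-2]  conj(Y_{4,-2})(Ω₁) = +0.088881-0.328779i ; Y_{4,-2}(Ω₂) = +0.075723+0.019899i ; Δ = +0.013273-0.023128i
  [-1]  conj(Y_{4,-1})(Ω₁) = -0.376174+0.287984i ; Y_{4,-1}(Ω₂) = +0.311356+0.040226i ; Δ = -0.128708+0.074533i
  [+0]  conj(Y_{4,0})(Ω₁) = +0.061248-0.000000i ; Y_{4,0}(Ω₂) = -0.140907+0.000000i ; Δ = -0.008630+0.000000i
  [+1]  conj(Y_{4,1})(Ω₁) = +0.376174+0.287984i ; Y_{4,1}(Ω₂) = -0.311356+0.040226i ; Δ = -0.128708-0.074533i
  [+2]  conj(Y_{4,2})(Ω₁) = +0.088881+0.328779i ; Y_{4,2}(Ω₂) = +0.075723-0.019899i ; Δ = +0.013273+0.023128i
  [+3]  conj(Y_{4,3})(Ω₁) = -0.046813+0.114092i ; Y_{4,3}(Ω₂) = +0.366667-0.148776i ; Δ = -0.000190+0.048798i
  [+4]  conj(Y_{4,4})(Ω₁) = -0.020761+0.012110i ; Y_{4,4}(Ω₂) = +0.256708-0.144923i ; Δ = -0.003574+0.006117i
Total Σ_m = -0.247032+0.000000i. Multiply by 1.396263: -0.344922+0.000000i. P_4(cos γ) = -0.344922

-0.344922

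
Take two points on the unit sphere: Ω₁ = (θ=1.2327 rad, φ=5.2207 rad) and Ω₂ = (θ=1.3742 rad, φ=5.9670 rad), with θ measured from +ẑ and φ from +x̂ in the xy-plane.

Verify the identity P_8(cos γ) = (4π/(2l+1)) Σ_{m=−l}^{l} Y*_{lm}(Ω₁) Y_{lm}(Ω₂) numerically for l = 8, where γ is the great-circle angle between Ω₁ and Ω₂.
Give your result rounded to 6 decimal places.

Expand P_8 via completeness: Σ_{m} conj(Y_{8,m}) at Ω₁ times Y_{8,m} at Ω₂ —
  m=-8: -0.194638-0.258224i × -0.361056+0.253485i = +0.135731+0.043896i  (running Σ = +0.135731+0.043896i)
  m=-7: +0.184019-0.415880i × -0.210592+0.281376i = +0.078265+0.139360i  (running Σ = +0.213997+0.183255i)
  m=-6: +0.171826-0.015805i × +0.045920-0.135693i = +0.005746-0.024041i  (running Σ = +0.219742+0.159214i)
  m=-5: -0.153601-0.224500i × +0.003544-0.349847i = -0.079085+0.052941i  (running Σ = +0.140657+0.212155i)
  m=-4: +0.128356-0.257485i × +0.009675+0.030619i = +0.009126+0.001439i  (running Σ = +0.149783+0.213594i)
  m=-3: -0.148605+0.006820i × +0.193690+0.270028i = -0.030625-0.038807i  (running Σ = +0.119158+0.174788i)
  m=-2: -0.164684-0.266108i × +0.014733+0.010795i = +0.000446-0.005698i  (running Σ = +0.119605+0.169089i)
  m=-1: -0.044701+0.080232i × -0.305029-0.099794i = +0.021642-0.020012i  (running Σ = +0.141246+0.149077i)
  m=0: -0.316179-0.000000i × -0.033075+0.000000i = +0.010458+0.000000i  (running Σ = +0.151704+0.149077i)
  m=1: +0.044701+0.080232i × +0.305029-0.099794i = +0.021642+0.020012i  (running Σ = +0.173346+0.169089i)
  m=2: -0.164684+0.266108i × +0.014733-0.010795i = +0.000446+0.005698i  (running Σ = +0.173792+0.174788i)
  m=3: +0.148605+0.006820i × -0.193690+0.270028i = -0.030625+0.038807i  (running Σ = +0.143167+0.213594i)
  m=4: +0.128356+0.257485i × +0.009675-0.030619i = +0.009126-0.001439i  (running Σ = +0.152293+0.212155i)
  m=5: +0.153601-0.224500i × -0.003544-0.349847i = -0.079085-0.052941i  (running Σ = +0.073208+0.159214i)
  m=6: +0.171826+0.015805i × +0.045920+0.135693i = +0.005746+0.024041i  (running Σ = +0.078954+0.183255i)
  m=7: -0.184019-0.415880i × +0.210592+0.281376i = +0.078265-0.139360i  (running Σ = +0.157219+0.043896i)
  m=8: -0.194638+0.258224i × -0.361056-0.253485i = +0.135731-0.043896i  (running Σ = +0.292951-0.000000i)
Σ over m = +0.292951-0.000000i; ×(4π/17) → +0.216549-0.000000i. Real part: 0.216549

0.216549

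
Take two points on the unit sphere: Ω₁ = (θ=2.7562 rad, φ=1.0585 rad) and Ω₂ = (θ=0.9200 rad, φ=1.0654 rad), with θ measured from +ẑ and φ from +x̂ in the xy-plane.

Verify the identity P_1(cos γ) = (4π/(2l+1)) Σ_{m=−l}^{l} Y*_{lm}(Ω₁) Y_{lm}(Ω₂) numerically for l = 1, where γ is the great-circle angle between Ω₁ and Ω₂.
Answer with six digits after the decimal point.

Term-by-term m-sum for l=1 (normalisation 4π/3 = 4.188790):
  term(m=-1) = (0.035700, -0.000246)   from Y*(Ω₁)=(0.063664, 0.113205), Y(Ω₂)=(0.133082, -0.240511)
  term(m=+0) = (-0.134021, -0.000000)   from Y*(Ω₁)=(-0.452764, -0.000000), Y(Ω₂)=(0.296005, 0.000000)
  term(m=+1) = (0.035700, 0.000246)   from Y*(Ω₁)=(-0.063664, 0.113205), Y(Ω₂)=(-0.133082, -0.240511)
Σ over m = (-0.062621, 0.000000); ×(4π/3) → (-0.262306, 0.000000). Real part: -0.262306

-0.262306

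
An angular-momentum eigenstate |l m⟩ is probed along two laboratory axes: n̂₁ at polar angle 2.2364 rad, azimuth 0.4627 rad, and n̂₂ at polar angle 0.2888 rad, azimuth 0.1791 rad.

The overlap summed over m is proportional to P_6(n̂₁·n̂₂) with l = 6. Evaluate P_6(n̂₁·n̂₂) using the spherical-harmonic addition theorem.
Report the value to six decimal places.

Expand P_6 via completeness: Σ_{m} conj(Y_{6,m}) at Ω₁ times Y_{6,m} at Ω₂ —
  m=-6: Y*=-0.10683 + 0.04087j  Y=0.00012 - 0.00023j  product -0.00000 + 0.00003j
  m=-5: Y*=0.21039 - 0.22916j  Y=0.00188 - 0.00235j  product -0.00014 - 0.00092j
  m=-4: Y*=-0.12056 + 0.41927j  Y=0.01612 - 0.01404j  product 0.00394 + 0.00845j
  m=-3: Y*=-0.04249 - 0.22998j  Y=0.08808 - 0.05247j  product -0.01581 - 0.01803j
  m=-2: Y*=-0.12910 - 0.17146j  Y=0.30490 - 0.11414j  product -0.05893 - 0.03754j
  m=-1: Y*=0.29391 + 0.14661j  Y=0.58624 - 0.10613j  product 0.18786 + 0.05475j
  m=+0: Y*=0.12988 + 0.00000j  Y=0.30111 + 0.00000j  product 0.03911 + 0.00000j
  m=+1: Y*=-0.29391 + 0.14661j  Y=-0.58624 - 0.10613j  product 0.18786 - 0.05475j
  m=+2: Y*=-0.12910 + 0.17146j  Y=0.30490 + 0.11414j  product -0.05893 + 0.03754j
  m=+3: Y*=0.04249 - 0.22998j  Y=-0.08808 - 0.05247j  product -0.01581 + 0.01803j
  m=+4: Y*=-0.12056 - 0.41927j  Y=0.01612 + 0.01404j  product 0.00394 - 0.00845j
  m=+5: Y*=-0.21039 - 0.22916j  Y=-0.00188 - 0.00235j  product -0.00014 + 0.00092j
  m=+6: Y*=-0.10683 - 0.04087j  Y=0.00012 + 0.00023j  product -0.00000 - 0.00003j
Σ over m = 0.27294 + 0.00000j; ×(4π/13) → 0.26383 + 0.00000j. Real part: 0.263832

0.263832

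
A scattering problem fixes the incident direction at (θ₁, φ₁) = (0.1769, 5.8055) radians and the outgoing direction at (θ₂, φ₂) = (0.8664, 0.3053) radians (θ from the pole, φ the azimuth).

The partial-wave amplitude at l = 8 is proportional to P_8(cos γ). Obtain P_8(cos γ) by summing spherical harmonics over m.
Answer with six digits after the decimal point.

Summing Y*_{l m}(θ₁,φ₁)·Y_{l m}(θ₂,φ₂) over m ∈ [−8, 8]; prefactor 4π/(2·8+1) = 0.739198:
  term(m=-8) = 0.00000 + 0.00000j   from Y*(Ω₁)=-0.00000 + 0.00000j, Y(Ω₂)=-0.04484 - 0.03771j
  term(m=-7) = 0.00000 + 0.00000j   from Y*(Ω₁)=-0.00001 + 0.00000j, Y(Ω₂)=-0.10686 - 0.16807j
  term(m=-6) = -0.00000 + 0.00006j   from Y*(Ω₁)=-0.00015 - 0.00004j, Y(Ω₂)=-0.10060 - 0.37664j
  term(m=-5) = -0.00050 + 0.00048j   from Y*(Ω₁)=-0.00114 - 0.00107j, Y(Ω₂)=0.01971 - 0.44468j
  term(m=-4) = -0.00208 - 0.00002j   from Y*(Ω₁)=-0.00399 - 0.01127j, Y(Ω₂)=0.05967 - 0.16368j
  term(m=-3) = 0.01241 + 0.01259j   from Y*(Ω₁)=0.00928 - 0.06696j, Y(Ω₂)=-0.15926 + 0.20738j
  term(m=-2) = -0.00043 + 0.08846j   from Y*(Ω₁)=0.15466 - 0.21875j, Y(Ω₂)=-0.27055 + 0.18934j
  term(m=-1) = 0.05523 - 0.05496j   from Y*(Ω₁)=0.57796 - 0.29919j, Y(Ω₂)=0.11419 - 0.03599j
  term(m=+0) = 0.20763 + 0.00000j   from Y*(Ω₁)=0.59392 + 0.00000j, Y(Ω₂)=0.34958 + 0.00000j
  term(m=+1) = 0.05523 + 0.05496j   from Y*(Ω₁)=-0.57796 - 0.29919j, Y(Ω₂)=-0.11419 - 0.03599j
  term(m=+2) = -0.00043 - 0.08846j   from Y*(Ω₁)=0.15466 + 0.21875j, Y(Ω₂)=-0.27055 - 0.18934j
  term(m=+3) = 0.01241 - 0.01259j   from Y*(Ω₁)=-0.00928 - 0.06696j, Y(Ω₂)=0.15926 + 0.20738j
  term(m=+4) = -0.00208 + 0.00002j   from Y*(Ω₁)=-0.00399 + 0.01127j, Y(Ω₂)=0.05967 + 0.16368j
  term(m=+5) = -0.00050 - 0.00048j   from Y*(Ω₁)=0.00114 - 0.00107j, Y(Ω₂)=-0.01971 - 0.44468j
  term(m=+6) = -0.00000 - 0.00006j   from Y*(Ω₁)=-0.00015 + 0.00004j, Y(Ω₂)=-0.10060 + 0.37664j
  term(m=+7) = 0.00000 - 0.00000j   from Y*(Ω₁)=0.00001 + 0.00000j, Y(Ω₂)=0.10686 - 0.16807j
  term(m=+8) = 0.00000 - 0.00000j   from Y*(Ω₁)=-0.00000 - 0.00000j, Y(Ω₂)=-0.04484 + 0.03771j
Accumulated sum 0.33689 + 0.00000j; after 4π/(2l+1) scaling, 0.24903 + 0.00000j ⇒ P_8 = 0.249028

0.249028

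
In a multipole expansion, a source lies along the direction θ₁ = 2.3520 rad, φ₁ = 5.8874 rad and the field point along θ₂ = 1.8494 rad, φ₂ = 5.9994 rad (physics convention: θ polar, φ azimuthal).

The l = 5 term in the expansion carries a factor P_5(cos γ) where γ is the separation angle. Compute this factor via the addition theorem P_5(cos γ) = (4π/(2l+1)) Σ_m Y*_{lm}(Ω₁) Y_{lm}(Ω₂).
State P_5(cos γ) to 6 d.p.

-0.196081

Expand P_5 via completeness: Σ_{m} conj(Y_{5,m}) at Ω₁ times Y_{5,m} at Ω₂ —
  [-5]  conj(Y_{5,-5})(Ω₁) = -0.03325 - 0.07690j ; Y_{5,-5}(Ω₂) = 0.05768 + 0.37690j ; Δ = 0.02706 - 0.01697j
  [-4]  conj(Y_{5,-4})(Ω₁) = 0.00324 + 0.26270j ; Y_{5,-4}(Ω₂) = -0.14555 - 0.31268j ; Δ = 0.08167 - 0.03925j
  [-3]  conj(Y_{5,-3})(Ω₁) = 0.16042 - 0.39767j ; Y_{5,-3}(Ω₂) = -0.06469 - 0.07384j ; Δ = -0.03974 + 0.01388j
  [-2]  conj(Y_{5,-2})(Ω₁) = -0.20609 + 0.20865j ; Y_{5,-2}(Ω₂) = 0.28086 + 0.17906j ; Δ = -0.09524 + 0.02170j
  [-1]  conj(Y_{5,-1})(Ω₁) = -0.16346 + 0.06830j ; Y_{5,-1}(Ω₂) = 0.01811 + 0.00528j ; Δ = -0.00332 + 0.00037j
  [+0]  conj(Y_{5,0})(Ω₁) = 0.34747 + 0.00000j ; Y_{5,0}(Ω₂) = -0.32376 + 0.00000j ; Δ = -0.11250 + 0.00000j
  [+1]  conj(Y_{5,1})(Ω₁) = 0.16346 + 0.06830j ; Y_{5,1}(Ω₂) = -0.01811 + 0.00528j ; Δ = -0.00332 - 0.00037j
  [+2]  conj(Y_{5,2})(Ω₁) = -0.20609 - 0.20865j ; Y_{5,2}(Ω₂) = 0.28086 - 0.17906j ; Δ = -0.09524 - 0.02170j
  [+3]  conj(Y_{5,3})(Ω₁) = -0.16042 - 0.39767j ; Y_{5,3}(Ω₂) = 0.06469 - 0.07384j ; Δ = -0.03974 - 0.01388j
  [+4]  conj(Y_{5,4})(Ω₁) = 0.00324 - 0.26270j ; Y_{5,4}(Ω₂) = -0.14555 + 0.31268j ; Δ = 0.08167 + 0.03925j
  [+5]  conj(Y_{5,5})(Ω₁) = 0.03325 - 0.07690j ; Y_{5,5}(Ω₂) = -0.05768 + 0.37690j ; Δ = 0.02706 + 0.01697j
Accumulated sum -0.17164 - 0.00000j; after 4π/(2l+1) scaling, -0.19608 - 0.00000j ⇒ P_5 = -0.196081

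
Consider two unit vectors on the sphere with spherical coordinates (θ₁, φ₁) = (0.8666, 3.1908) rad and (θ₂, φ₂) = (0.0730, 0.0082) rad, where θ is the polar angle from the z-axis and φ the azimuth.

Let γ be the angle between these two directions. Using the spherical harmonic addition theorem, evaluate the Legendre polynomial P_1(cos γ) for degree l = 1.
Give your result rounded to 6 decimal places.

0.590158

Expand P_1 via completeness: Σ_{m} conj(Y_{1,m}) at Ω₁ times Y_{1,m} at Ω₂ —
  term(m=-1) = (-0.006630, -0.000272)   from Y*(Ω₁)=(-0.262993, -0.012952), Y(Ω₂)=(0.025198, -0.000207)
  term(m=+0) = (0.154149, 0.000000)   from Y*(Ω₁)=(0.316332, -0.000000), Y(Ω₂)=(0.487301, 0.000000)
  term(m=+1) = (-0.006630, 0.000272)   from Y*(Ω₁)=(0.262993, -0.012952), Y(Ω₂)=(-0.025198, -0.000207)
Total Σ_m = (0.140890, 0.000000). Multiply by 4.188790: (0.590158, 0.000000). P_1(cos γ) = 0.590158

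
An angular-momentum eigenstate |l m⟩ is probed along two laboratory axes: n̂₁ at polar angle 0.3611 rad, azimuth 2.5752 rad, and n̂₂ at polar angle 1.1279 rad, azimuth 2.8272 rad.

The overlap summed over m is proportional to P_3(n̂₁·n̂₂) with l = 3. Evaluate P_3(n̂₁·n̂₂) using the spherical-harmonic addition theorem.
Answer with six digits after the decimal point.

-0.170103

Term-by-term m-sum for l=3 (normalisation 4π/7 = 1.795196):
  m=-3: Y*=+0.002356+0.018248i  Y=-0.180707-0.249088i  product +0.004120-0.003884i
  m=-2: Y*=+0.050617-0.108075i  Y=+0.289158+0.210292i  product +0.037363-0.020606i
  m=-1: Y*=-0.325268+0.206835i  Y=+0.022684+0.007376i  product -0.008904+0.002293i
  m=+0: Y*=+0.480334-0.000000i  Y=-0.332920+0.000000i  product -0.159913+0.000000i
  m=+1: Y*=+0.325268+0.206835i  Y=-0.022684+0.007376i  product -0.008904-0.002293i
  m=+2: Y*=+0.050617+0.108075i  Y=+0.289158-0.210292i  product +0.037363+0.020606i
  m=+3: Y*=-0.002356+0.018248i  Y=+0.180707-0.249088i  product +0.004120+0.003884i
Accumulated sum -0.094754+0.000000i; after 4π/(2l+1) scaling, -0.170103+0.000000i ⇒ P_3 = -0.170103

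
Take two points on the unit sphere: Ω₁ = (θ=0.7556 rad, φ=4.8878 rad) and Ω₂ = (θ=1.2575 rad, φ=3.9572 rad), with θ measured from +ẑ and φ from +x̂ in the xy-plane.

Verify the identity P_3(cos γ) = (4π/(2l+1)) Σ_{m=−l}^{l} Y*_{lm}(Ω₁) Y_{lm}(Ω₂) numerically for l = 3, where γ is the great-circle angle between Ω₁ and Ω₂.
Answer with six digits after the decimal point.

-0.342305

Addition theorem: P_3(cos γ) = (4π/7) Σ_m Y*_{lm}(Ω₁) Y_{lm}(Ω₂), m = −3…3:
  term(m=-3) = -0.04540 + 0.01656j   from Y*(Ω₁)=-0.06757 + 0.11633j, Y(Ω₂)=0.27595 + 0.22997j
  term(m=-2) = -0.02855 + 0.09553j   from Y*(Ω₁)=-0.32847 - 0.12021j, Y(Ω₂)=-0.01721 - 0.28453j
  term(m=-1) = -0.03524 - 0.04731j   from Y*(Ω₁)=0.06377 - 0.35981j, Y(Ω₂)=0.11065 - 0.11755j
  term(m=+0) = 0.02770 + 0.00000j   from Y*(Ω₁)=-0.09537 + 0.00000j, Y(Ω₂)=-0.29041 + 0.00000j
  term(m=+1) = -0.03524 + 0.04731j   from Y*(Ω₁)=-0.06377 - 0.35981j, Y(Ω₂)=-0.11065 - 0.11755j
  term(m=+2) = -0.02855 - 0.09553j   from Y*(Ω₁)=-0.32847 + 0.12021j, Y(Ω₂)=-0.01721 + 0.28453j
  term(m=+3) = -0.04540 - 0.01656j   from Y*(Ω₁)=0.06757 + 0.11633j, Y(Ω₂)=-0.27595 + 0.22997j
Total Σ_m = -0.19068 + 0.00000j. Multiply by 1.795196: -0.34230 + 0.00000j. P_3(cos γ) = -0.342305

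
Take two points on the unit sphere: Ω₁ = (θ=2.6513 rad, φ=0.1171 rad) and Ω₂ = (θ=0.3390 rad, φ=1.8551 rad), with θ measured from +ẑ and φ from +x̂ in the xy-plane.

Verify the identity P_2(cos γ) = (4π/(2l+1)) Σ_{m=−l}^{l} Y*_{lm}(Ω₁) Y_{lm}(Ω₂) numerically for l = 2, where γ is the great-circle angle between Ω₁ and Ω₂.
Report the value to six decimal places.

Summing Y*_{l m}(θ₁,φ₁)·Y_{l m}(θ₂,φ₂) over m ∈ [−2, 2]; prefactor 4π/(2·2+1) = 2.513274:
  term(m=-2) = -0.00346 + 0.00120j   from Y*(Ω₁)=0.08331 + 0.01988j, Y(Ω₂)=-0.03600 + 0.02300j
  term(m=-1) = 0.01294 + 0.07667j   from Y*(Ω₁)=-0.31873 - 0.03749j, Y(Ω₂)=-0.06796 - 0.23256j
  term(m=+0) = 0.22150 + 0.00000j   from Y*(Ω₁)=0.42099 + 0.00000j, Y(Ω₂)=0.52615 + 0.00000j
  term(m=+1) = 0.01294 - 0.07667j   from Y*(Ω₁)=0.31873 - 0.03749j, Y(Ω₂)=0.06796 - 0.23256j
  term(m=+2) = -0.00346 - 0.00120j   from Y*(Ω₁)=0.08331 - 0.01988j, Y(Ω₂)=-0.03600 - 0.02300j
Accumulated sum 0.24047 + 0.00000j; after 4π/(2l+1) scaling, 0.60437 + 0.00000j ⇒ P_2 = 0.604369

0.604369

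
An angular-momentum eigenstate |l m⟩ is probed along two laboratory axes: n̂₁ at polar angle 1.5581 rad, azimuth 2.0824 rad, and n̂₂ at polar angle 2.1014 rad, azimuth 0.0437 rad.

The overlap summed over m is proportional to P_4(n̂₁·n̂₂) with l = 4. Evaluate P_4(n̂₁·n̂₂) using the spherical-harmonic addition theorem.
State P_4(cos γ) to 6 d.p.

-0.104335

Summing Y*_{l m}(θ₁,φ₁)·Y_{l m}(θ₂,φ₂) over m ∈ [−4, 4]; prefactor 4π/(2·4+1) = 1.396263:
  term(m=-4) = -0.03210 + 0.10348j   from Y*(Ω₁)=-0.20257 + 0.39329j, Y(Ω₂)=0.24117 - 0.04259j
  term(m=-3) = -0.00637 + 0.00107j   from Y*(Ω₁)=0.01588 - 0.00057j, Y(Ω₂)=-0.40293 + 0.05313j
  term(m=-2) = 0.03909 + 0.05305j   from Y*(Ω₁)=0.17394 + 0.28524j, Y(Ω₂)=0.19650 - 0.01722j
  term(m=-1) = 0.00203 - 0.00401j   from Y*(Ω₁)=0.00882 - 0.01570j, Y(Ω₂)=0.24907 - 0.01089j
  term(m=+0) = -0.08002 + 0.00000j   from Y*(Ω₁)=0.31685 + 0.00000j, Y(Ω₂)=-0.25255 + 0.00000j
  term(m=+1) = 0.00203 + 0.00401j   from Y*(Ω₁)=-0.00882 - 0.01570j, Y(Ω₂)=-0.24907 - 0.01089j
  term(m=+2) = 0.03909 - 0.05305j   from Y*(Ω₁)=0.17394 - 0.28524j, Y(Ω₂)=0.19650 + 0.01722j
  term(m=+3) = -0.00637 - 0.00107j   from Y*(Ω₁)=-0.01588 - 0.00057j, Y(Ω₂)=0.40293 + 0.05313j
  term(m=+4) = -0.03210 - 0.10348j   from Y*(Ω₁)=-0.20257 - 0.39329j, Y(Ω₂)=0.24117 + 0.04259j
Accumulated sum -0.07472 - 0.00000j; after 4π/(2l+1) scaling, -0.10434 - 0.00000j ⇒ P_4 = -0.104335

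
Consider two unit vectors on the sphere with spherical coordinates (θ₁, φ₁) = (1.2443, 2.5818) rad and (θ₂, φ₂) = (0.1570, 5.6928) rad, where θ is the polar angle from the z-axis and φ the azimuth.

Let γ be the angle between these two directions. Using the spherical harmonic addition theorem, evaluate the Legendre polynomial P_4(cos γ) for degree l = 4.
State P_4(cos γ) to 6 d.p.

0.271754

Expand P_4 via completeness: Σ_{m} conj(Y_{4,m}) at Ω₁ times Y_{4,m} at Ω₂ —
  m=-4: -0.220724-0.279535i × -0.000188+0.000186i = +0.000093+0.000011i  (running Σ = +0.000093+0.000011i)
  m=-3: +0.036967+0.339114i × -0.000940+0.004631i = -0.001605-0.000148i  (running Σ = -0.001512-0.000136i)
  m=-2: -0.036635+0.075606i × +0.018124+0.044089i = -0.003997-0.000245i  (running Σ = -0.005509-0.000381i)
  m=-1: +0.277651-0.173993i × +0.232386+0.155725i = +0.091617+0.002804i  (running Σ = +0.086108+0.002423i)
  m=0: +0.030084-0.000000i × +0.745051+0.000000i = +0.022414+0.000000i  (running Σ = +0.108522+0.002423i)
  m=1: -0.277651-0.173993i × -0.232386+0.155725i = +0.091617-0.002804i  (running Σ = +0.200139-0.000381i)
  m=2: -0.036635-0.075606i × +0.018124-0.044089i = -0.003997+0.000245i  (running Σ = +0.196142-0.000136i)
  m=3: -0.036967+0.339114i × +0.000940+0.004631i = -0.001605+0.000148i  (running Σ = +0.194536+0.000011i)
  m=4: -0.220724+0.279535i × -0.000188-0.000186i = +0.000093-0.000011i  (running Σ = +0.194630+0.000000i)
Σ over m = +0.194630+0.000000i; ×(4π/9) → +0.271754+0.000000i. Real part: 0.271754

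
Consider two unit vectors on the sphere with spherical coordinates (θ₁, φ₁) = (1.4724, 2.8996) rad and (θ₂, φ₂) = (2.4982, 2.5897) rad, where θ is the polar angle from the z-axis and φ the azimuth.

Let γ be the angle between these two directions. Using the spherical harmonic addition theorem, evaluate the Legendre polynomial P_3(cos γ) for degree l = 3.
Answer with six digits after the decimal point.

Term-by-term m-sum for l=3 (normalisation 4π/7 = 1.795196):
  m=-3: -0.30752 + 0.27298j × 0.00764 - 0.08976j = 0.02215 + 0.02969j  (running Σ = 0.02215 + 0.02969j)
  m=-2: 0.08801 - 0.04627j × -0.13249 - 0.26276j = -0.02382 - 0.01700j  (running Σ = -0.00166 + 0.01269j)
  m=-1: 0.29718 - 0.07335j × -0.36330 - 0.22369j = -0.12437 - 0.03983j  (running Σ = -0.12603 - 0.02714j)
  m=0: -0.10821 + 0.00000j × -0.05987 + 0.00000j = 0.00648 + 0.00000j  (running Σ = -0.11956 - 0.02714j)
  m=1: -0.29718 - 0.07335j × 0.36330 - 0.22369j = -0.12437 + 0.03983j  (running Σ = -0.24393 + 0.01269j)
  m=2: 0.08801 + 0.04627j × -0.13249 + 0.26276j = -0.02382 + 0.01700j  (running Σ = -0.26774 + 0.02969j)
  m=3: 0.30752 + 0.27298j × -0.00764 - 0.08976j = 0.02215 - 0.02969j  (running Σ = -0.24559 + 0.00000j)
Σ over m = -0.24559 + 0.00000j; ×(4π/7) → -0.44088 + 0.00000j. Real part: -0.440885

-0.440885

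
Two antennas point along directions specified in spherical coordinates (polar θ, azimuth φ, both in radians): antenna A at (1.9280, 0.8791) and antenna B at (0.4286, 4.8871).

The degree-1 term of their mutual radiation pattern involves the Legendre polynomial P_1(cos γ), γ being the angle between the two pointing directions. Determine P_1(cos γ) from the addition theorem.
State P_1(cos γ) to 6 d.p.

Summing Y*_{l m}(θ₁,φ₁)·Y_{l m}(θ₂,φ₂) over m ∈ [−1, 1]; prefactor 4π/(2·1+1) = 4.188790:
  m=-1: +0.206461+0.249292i × +0.024959+0.141401i = -0.030097+0.035416i  (running Σ = -0.030097+0.035416i)
  m=0: -0.170843-0.000000i × +0.444408+0.000000i = -0.075924-0.000000i  (running Σ = -0.106021+0.035416i)
  m=1: -0.206461+0.249292i × -0.024959+0.141401i = -0.030097-0.035416i  (running Σ = -0.136118+0.000000i)
Total Σ_m = -0.136118+0.000000i. Multiply by 4.188790: -0.570169+0.000000i. P_1(cos γ) = -0.570169

-0.570169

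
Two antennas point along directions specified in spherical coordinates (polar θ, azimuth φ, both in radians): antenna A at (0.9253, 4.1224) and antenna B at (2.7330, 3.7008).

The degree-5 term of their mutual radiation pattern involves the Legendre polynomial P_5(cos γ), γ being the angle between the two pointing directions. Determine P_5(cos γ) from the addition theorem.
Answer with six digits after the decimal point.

-0.343730

Expand P_5 via completeness: Σ_{m} conj(Y_{5,m}) at Ω₁ times Y_{5,m} at Ω₂ —
  term(m=-5) = -0.000355+0.000596i   from Y*(Ω₁)=-0.028753+0.148187i, Y(Ω₂)=+0.004324+0.001557i
  term(m=-4) = +0.001392-0.011986i   from Y*(Ω₁)=-0.255160-0.253248i, Y(Ω₂)=+0.020739+0.026391i
  term(m=-3) = +0.017117+0.054180i   from Y*(Ω₁)=+0.390148-0.078750i, Y(Ω₂)=+0.015221+0.141943i
  term(m=-2) = -0.013904-0.015612i   from Y*(Ω₁)=-0.021251+0.051580i, Y(Ω₂)=-0.163811+0.337062i
  term(m=-1) = -0.160428-0.071951i   from Y*(Ω₁)=+0.187342+0.279807i, Y(Ω₂)=-0.442612+0.277007i
  term(m=+0) = +0.011473+0.000000i   from Y*(Ω₁)=-0.146496-0.000000i, Y(Ω₂)=-0.078316+0.000000i
  term(m=+1) = -0.160428+0.071951i   from Y*(Ω₁)=-0.187342+0.279807i, Y(Ω₂)=+0.442612+0.277007i
  term(m=+2) = -0.013904+0.015612i   from Y*(Ω₁)=-0.021251-0.051580i, Y(Ω₂)=-0.163811-0.337062i
  term(m=+3) = +0.017117-0.054180i   from Y*(Ω₁)=-0.390148-0.078750i, Y(Ω₂)=-0.015221+0.141943i
  term(m=+4) = +0.001392+0.011986i   from Y*(Ω₁)=-0.255160+0.253248i, Y(Ω₂)=+0.020739-0.026391i
  term(m=+5) = -0.000355-0.000596i   from Y*(Ω₁)=+0.028753+0.148187i, Y(Ω₂)=-0.004324+0.001557i
Accumulated sum -0.300885-0.000000i; after 4π/(2l+1) scaling, -0.343730-0.000000i ⇒ P_5 = -0.343730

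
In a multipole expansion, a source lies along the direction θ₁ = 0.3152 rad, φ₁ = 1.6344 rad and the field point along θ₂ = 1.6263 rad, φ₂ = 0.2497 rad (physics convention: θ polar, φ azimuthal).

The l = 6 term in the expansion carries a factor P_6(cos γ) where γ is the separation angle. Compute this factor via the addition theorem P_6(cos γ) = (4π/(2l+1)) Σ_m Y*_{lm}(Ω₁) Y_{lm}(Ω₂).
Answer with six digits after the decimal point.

Term-by-term m-sum for l=6 (normalisation 4π/13 = 0.966644):
  [-6]  conj(Y_{6,-6})(Ω₁) = (-0.000398, -0.000160) ; Y_{6,-6}(Ω₂) = (0.034717, -0.477377) ; Δ = (-0.000090, 0.000184)
  [-5]  conj(Y_{6,-5})(Ω₁) = (-0.001424, 0.004327) ; Y_{6,-5}(Ω₂) = (-0.029179, 0.087379) ; Δ = (-0.000337, -0.000251)
  [-4]  conj(Y_{6,-4})(Ω₁) = (0.028520, 0.007417) ; Y_{6,-4}(Ω₂) = (-0.185445, 0.288053) ; Δ = (-0.007425, 0.006840)
  [-3]  conj(Y_{6,-3})(Ω₁) = (0.024295, -0.125776) ; Y_{6,-3}(Ω₂) = (0.078130, -0.072654) ; Δ = (-0.007240, -0.011592)
  [-2]  conj(Y_{6,-2})(Ω₁) = (-0.363004, -0.046427) ; Y_{6,-2}(Ω₂) = (0.269338, -0.146930) ; Δ = (-0.104592, 0.040831)
  [-1]  conj(Y_{6,-1})(Ω₁) = (-0.037393, 0.587111) ; Y_{6,-1}(Ω₂) = (-0.108523, 0.027676) ; Δ = (-0.012191, -0.064750)
  [+0]  conj(Y_{6,0})(Ω₁) = (0.199650, -0.000000) ; Y_{6,0}(Ω₂) = (-0.297494, 0.000000) ; Δ = (-0.059395, 0.000000)
  [+1]  conj(Y_{6,1})(Ω₁) = (0.037393, 0.587111) ; Y_{6,1}(Ω₂) = (0.108523, 0.027676) ; Δ = (-0.012191, 0.064750)
  [+2]  conj(Y_{6,2})(Ω₁) = (-0.363004, 0.046427) ; Y_{6,2}(Ω₂) = (0.269338, 0.146930) ; Δ = (-0.104592, -0.040831)
  [+3]  conj(Y_{6,3})(Ω₁) = (-0.024295, -0.125776) ; Y_{6,3}(Ω₂) = (-0.078130, -0.072654) ; Δ = (-0.007240, 0.011592)
  [+4]  conj(Y_{6,4})(Ω₁) = (0.028520, -0.007417) ; Y_{6,4}(Ω₂) = (-0.185445, -0.288053) ; Δ = (-0.007425, -0.006840)
  [+5]  conj(Y_{6,5})(Ω₁) = (0.001424, 0.004327) ; Y_{6,5}(Ω₂) = (0.029179, 0.087379) ; Δ = (-0.000337, 0.000251)
  [+6]  conj(Y_{6,6})(Ω₁) = (-0.000398, 0.000160) ; Y_{6,6}(Ω₂) = (0.034717, 0.477377) ; Δ = (-0.000090, -0.000184)
Total Σ_m = (-0.323144, -0.000000). Multiply by 0.966644: (-0.312365, -0.000000). P_6(cos γ) = -0.312365

-0.312365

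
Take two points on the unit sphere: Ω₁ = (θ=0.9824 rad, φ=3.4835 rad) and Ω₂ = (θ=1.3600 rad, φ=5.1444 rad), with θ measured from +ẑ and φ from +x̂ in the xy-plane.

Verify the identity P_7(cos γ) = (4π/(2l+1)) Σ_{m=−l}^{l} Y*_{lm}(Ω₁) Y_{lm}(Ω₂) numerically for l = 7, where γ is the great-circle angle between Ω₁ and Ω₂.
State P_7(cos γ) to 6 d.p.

Expand P_7 via completeness: Σ_{m} conj(Y_{7,m}) at Ω₁ times Y_{7,m} at Ω₂ —
  m=-7: Y*=+0.100993-0.093753i  Y=-0.050125+0.424570i  product +0.034743+0.047578i
  m=-6: Y*=-0.159064+0.305050i  Y=+0.291888+0.178768i  product -0.100962+0.060605i
  m=-5: Y*=+0.060726-0.434881i  Y=-0.117513+0.078555i  product +0.027026+0.055875i
  m=-4: Y*=+0.039535+0.191907i  Y=+0.053447+0.337082i  product -0.062575+0.023583i
  m=-3: Y*=+0.124181+0.204801i  Y=-0.038290-0.010794i  product -0.002544-0.009182i
  m=-2: Y*=-0.247594-0.201787i  Y=-0.212598+0.248962i  product +0.102875-0.018742i
  m=-1: Y*=-0.107834-0.038376i  Y=-0.000062-0.000135i  product +0.000002+0.000017i
  m=+0: Y*=+0.334062-0.000000i  Y=-0.321493+0.000000i  product -0.107399+0.000000i
  m=+1: Y*=+0.107834-0.038376i  Y=+0.000062-0.000135i  product +0.000002-0.000017i
  m=+2: Y*=-0.247594+0.201787i  Y=-0.212598-0.248962i  product +0.102875+0.018742i
  m=+3: Y*=-0.124181+0.204801i  Y=+0.038290-0.010794i  product -0.002544+0.009182i
  m=+4: Y*=+0.039535-0.191907i  Y=+0.053447-0.337082i  product -0.062575-0.023583i
  m=+5: Y*=-0.060726-0.434881i  Y=+0.117513+0.078555i  product +0.027026-0.055875i
  m=+6: Y*=-0.159064-0.305050i  Y=+0.291888-0.178768i  product -0.100962-0.060605i
  m=+7: Y*=-0.100993-0.093753i  Y=+0.050125+0.424570i  product +0.034743-0.047578i
Σ over m = -0.110270+0.000000i; ×(4π/15) → -0.092380+0.000000i. Real part: -0.092380

-0.092380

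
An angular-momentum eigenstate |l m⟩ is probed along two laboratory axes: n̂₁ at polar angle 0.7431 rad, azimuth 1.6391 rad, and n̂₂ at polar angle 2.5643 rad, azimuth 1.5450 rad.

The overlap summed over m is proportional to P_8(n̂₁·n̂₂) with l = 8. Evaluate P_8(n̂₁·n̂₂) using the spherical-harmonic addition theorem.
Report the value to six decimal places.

Expand P_8 via completeness: Σ_{m} conj(Y_{8,m}) at Ω₁ times Y_{8,m} at Ω₂ —
  [-8]  conj(Y_{8,-8})(Ω₁) = 0.01934 + 0.01176j ; Y_{8,-8}(Ω₂) = 0.00397 + 0.00083j ; Δ = 0.00007 + 0.00006j
  [-7]  conj(Y_{8,-7})(Ω₁) = 0.04533 - 0.08747j ; Y_{8,-7}(Ω₂) = 0.00447 - 0.02451j ; Δ = -0.00194 - 0.00150j
  [-6]  conj(Y_{8,-6})(Ω₁) = -0.23623 - 0.10262j ; Y_{8,-6}(Ω₂) = -0.09368 - 0.01462j ; Δ = 0.02063 + 0.01307j
  [-5]  conj(Y_{8,-5})(Ω₁) = -0.14595 + 0.41062j ; Y_{8,-5}(Ω₂) = -0.03196 + 0.24643j ; Δ = -0.09652 - 0.04909j
  [-4]  conj(Y_{8,-4})(Ω₁) = 0.41047 + 0.11502j ; Y_{8,-4}(Ω₂) = 0.44151 + 0.04572j ; Δ = 0.17597 + 0.06955j
  [-3]  conj(Y_{8,-3})(Ω₁) = 0.01495 - 0.07193j ; Y_{8,-3}(Ω₂) = 0.03653 - 0.47111j ; Δ = -0.03334 - 0.00967j
  [-2]  conj(Y_{8,-2})(Ω₁) = 0.34415 + 0.04731j ; Y_{8,-2}(Ω₂) = -0.11246 - 0.00581j ; Δ = -0.03843 - 0.00732j
  [-1]  conj(Y_{8,-1})(Ω₁) = 0.01721 - 0.25151j ; Y_{8,-1}(Ω₂) = 0.00970 - 0.37604j ; Δ = -0.09441 - 0.00891j
  [+0]  conj(Y_{8,0})(Ω₁) = 0.27785 + 0.00000j ; Y_{8,0}(Ω₂) = -0.24717 + 0.00000j ; Δ = -0.06868 + 0.00000j
  [+1]  conj(Y_{8,1})(Ω₁) = -0.01721 - 0.25151j ; Y_{8,1}(Ω₂) = -0.00970 - 0.37604j ; Δ = -0.09441 + 0.00891j
  [+2]  conj(Y_{8,2})(Ω₁) = 0.34415 - 0.04731j ; Y_{8,2}(Ω₂) = -0.11246 + 0.00581j ; Δ = -0.03843 + 0.00732j
  [+3]  conj(Y_{8,3})(Ω₁) = -0.01495 - 0.07193j ; Y_{8,3}(Ω₂) = -0.03653 - 0.47111j ; Δ = -0.03334 + 0.00967j
  [+4]  conj(Y_{8,4})(Ω₁) = 0.41047 - 0.11502j ; Y_{8,4}(Ω₂) = 0.44151 - 0.04572j ; Δ = 0.17597 - 0.06955j
  [+5]  conj(Y_{8,5})(Ω₁) = 0.14595 + 0.41062j ; Y_{8,5}(Ω₂) = 0.03196 + 0.24643j ; Δ = -0.09652 + 0.04909j
  [+6]  conj(Y_{8,6})(Ω₁) = -0.23623 + 0.10262j ; Y_{8,6}(Ω₂) = -0.09368 + 0.01462j ; Δ = 0.02063 - 0.01307j
  [+7]  conj(Y_{8,7})(Ω₁) = -0.04533 - 0.08747j ; Y_{8,7}(Ω₂) = -0.00447 - 0.02451j ; Δ = -0.00194 + 0.00150j
  [+8]  conj(Y_{8,8})(Ω₁) = 0.01934 - 0.01176j ; Y_{8,8}(Ω₂) = 0.00397 - 0.00083j ; Δ = 0.00007 - 0.00006j
Total Σ_m = -0.20465 + 0.00000j. Multiply by 0.739198: -0.15127 + 0.00000j. P_8(cos γ) = -0.151273

-0.151273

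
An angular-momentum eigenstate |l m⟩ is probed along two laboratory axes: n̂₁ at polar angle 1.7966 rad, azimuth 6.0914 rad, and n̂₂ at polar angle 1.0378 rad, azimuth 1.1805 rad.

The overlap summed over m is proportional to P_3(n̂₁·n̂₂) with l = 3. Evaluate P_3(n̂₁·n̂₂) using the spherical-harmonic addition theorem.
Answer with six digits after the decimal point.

Expand P_3 via completeness: Σ_{m} conj(Y_{3,m}) at Ω₁ times Y_{3,m} at Ω₂ —
  m=-3: +0.324063-0.210171i × -0.245539+0.103785i = -0.057757+0.085238i  (running Σ = -0.057757+0.085238i)
  m=-2: -0.201549+0.081337i × -0.273695-0.271077i = +0.077212+0.032374i  (running Σ = +0.019454+0.117612i)
  m=-1: -0.231705+0.044991i × +0.030808-0.074886i = -0.003769+0.018738i  (running Σ = +0.015685+0.136350i)
  m=0: +0.229711-0.000000i × -0.324072+0.000000i = -0.074443+0.000000i  (running Σ = -0.058758+0.136350i)
  m=1: +0.231705+0.044991i × -0.030808-0.074886i = -0.003769-0.018738i  (running Σ = -0.062527+0.117612i)
  m=2: -0.201549-0.081337i × -0.273695+0.271077i = +0.077212-0.032374i  (running Σ = +0.014685+0.085238i)
  m=3: -0.324063-0.210171i × +0.245539+0.103785i = -0.057757-0.085238i  (running Σ = -0.043073+0.000000i)
Total Σ_m = -0.043073+0.000000i. Multiply by 1.795196: -0.077324+0.000000i. P_3(cos γ) = -0.077324

-0.077324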